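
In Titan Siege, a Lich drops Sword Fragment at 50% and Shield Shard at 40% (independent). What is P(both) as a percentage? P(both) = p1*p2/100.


For independent events, P(both) = P(A) * P(B)
= 50% * 40%
= 2000 / 100 %
= 20.0%

20.0%


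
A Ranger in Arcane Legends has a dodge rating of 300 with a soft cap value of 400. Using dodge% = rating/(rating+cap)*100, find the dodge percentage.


dodge% = 300 / (300 + 400) * 100
= 300 / 700 * 100
= 0.428571 * 100
= 42.86%

42.86%


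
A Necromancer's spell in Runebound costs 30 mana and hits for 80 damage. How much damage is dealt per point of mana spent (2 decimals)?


Efficiency = damage / mana
= 80 / 30
= 2.67

2.67 dmg/mana


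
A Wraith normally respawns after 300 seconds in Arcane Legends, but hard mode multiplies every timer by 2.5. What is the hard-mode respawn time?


Respawn time = base * multiplier
= 300 * 2.5
= 750.0 seconds

750.0 seconds


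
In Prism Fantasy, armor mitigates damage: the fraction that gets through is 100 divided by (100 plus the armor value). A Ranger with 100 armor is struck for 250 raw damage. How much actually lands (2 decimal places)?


actual = 250 * 100 / (100 + 100)
= 250 * 100 / 200
= 25000 / 200
= 125.00

125.00 damage


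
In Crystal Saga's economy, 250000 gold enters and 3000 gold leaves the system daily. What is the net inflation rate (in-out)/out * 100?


Net gold = 250000 - 3000 = 247000
Inflation rate = net / sunk * 100 = 247000 / 3000 * 100
= 82.333333 * 100
= 8233.33%

8233.33%


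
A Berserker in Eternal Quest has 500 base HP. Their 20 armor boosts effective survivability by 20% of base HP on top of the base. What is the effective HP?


EHP = 500 * (1 + 20/100)
= 500 * (1 + 0.2)
= 500 * 1.2
= 600.0

600.0 EHP


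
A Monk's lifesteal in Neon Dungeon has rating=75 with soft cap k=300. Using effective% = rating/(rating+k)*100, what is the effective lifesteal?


effective% = rating / (rating + k) * 100
= 75 / (75 + 300) * 100
= 75 / 375 * 100
= 0.2 * 100
= 20.00%

20.00%


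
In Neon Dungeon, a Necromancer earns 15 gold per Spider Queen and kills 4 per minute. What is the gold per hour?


Gold per minute = 15 * 4 = 60
Gold per hour = 60 * 60 = 3600

3600 gold/hour


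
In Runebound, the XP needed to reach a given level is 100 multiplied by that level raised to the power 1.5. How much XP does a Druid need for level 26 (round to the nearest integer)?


XP = 100 * level^1.5
Substitute level = 26:
XP = 100 * 26^1.5
= 100 * 132.5745
= 13257

13257 XP


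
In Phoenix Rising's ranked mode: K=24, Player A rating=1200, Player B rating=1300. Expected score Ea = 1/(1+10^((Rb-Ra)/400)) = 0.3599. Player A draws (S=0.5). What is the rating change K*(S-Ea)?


Elo update: delta = K * (S - Ea), where S = 0.5 (draws)
S - Ea = 0.5 - 0.3599 = 0.1401
Rating change = 24 * 0.1401
= 3.36

3.36 rating points


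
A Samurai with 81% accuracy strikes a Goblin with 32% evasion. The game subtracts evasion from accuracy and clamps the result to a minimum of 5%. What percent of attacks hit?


accuracy - evasion = 81 - 32 = 49
Apply floor: max(49, 5) = 49
Hit chance = 49%

49%


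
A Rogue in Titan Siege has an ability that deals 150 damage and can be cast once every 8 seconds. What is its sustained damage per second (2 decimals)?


DPS = damage / cooldown
= 150 / 8
= 18.75

18.75 DPS


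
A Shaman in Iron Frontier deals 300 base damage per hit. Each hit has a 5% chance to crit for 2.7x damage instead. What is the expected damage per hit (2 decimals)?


E[dmg] = base * (1 + crit_chance * (crit_mult - 1))
cc as decimal = 5/100 = 0.05
cm - 1 = 2.7 - 1 = 1.7
Bonus factor = 0.05 * 1.7 = 0.085
Total multiplier = 1 + 0.085 = 1.085
Expected damage = 300 * 1.085 = 325.50

325.50 damage


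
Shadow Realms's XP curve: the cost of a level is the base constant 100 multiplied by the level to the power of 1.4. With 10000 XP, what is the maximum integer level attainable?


XP = 100 * level^1.4, so level = (XP / 100)^(1/1.4)
= (10000 / 100)^(1/1.4)
= 100.0^0.7143
= 26.827
Floor: level = 26

level 26


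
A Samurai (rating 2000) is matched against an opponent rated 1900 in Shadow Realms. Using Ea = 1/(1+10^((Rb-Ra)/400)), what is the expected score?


Elo expected score: Ea = 1/(1 + 10^((Rb-Ra)/400))
Rb - Ra = 1900 - 2000 = -100
(Rb-Ra)/400 = -100/400 = -0.25
10^-0.25 = 0.562341
Ea = 1/(1 + 0.562341) = 1/1.562341 = 0.6401

0.6401


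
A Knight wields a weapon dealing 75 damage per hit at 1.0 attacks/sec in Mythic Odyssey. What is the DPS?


DPS = damage * attack_speed
= 75 * 1.0
= 75.0

75.0 DPS


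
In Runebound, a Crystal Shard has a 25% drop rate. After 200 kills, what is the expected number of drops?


Expected drops = kills * (drop_rate / 100)
= 200 * (25 / 100)
= 200 * 0.25
= 50.0

50.0 drops


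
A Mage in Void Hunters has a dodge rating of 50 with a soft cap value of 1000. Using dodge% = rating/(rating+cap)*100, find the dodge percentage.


dodge% = 50 / (50 + 1000) * 100
= 50 / 1050 * 100
= 0.047619 * 100
= 4.76%

4.76%


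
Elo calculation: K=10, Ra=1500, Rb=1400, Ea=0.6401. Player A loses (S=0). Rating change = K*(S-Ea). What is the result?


Elo update: delta = K * (S - Ea), where S = 0 (loses)
S - Ea = 0 - 0.6401 = -0.6401
Rating change = 10 * -0.6401
= -6.40

-6.40 rating points


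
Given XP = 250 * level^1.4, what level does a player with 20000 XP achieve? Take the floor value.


XP = 250 * level^1.4, so level = (XP / 250)^(1/1.4)
= (20000 / 250)^(1/1.4)
= 80.0^0.7143
= 22.8744
Floor: level = 22

level 22


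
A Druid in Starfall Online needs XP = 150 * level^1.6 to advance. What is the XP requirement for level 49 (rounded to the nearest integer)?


XP = 150 * level^1.6
Substitute level = 49:
XP = 150 * 49^1.6
= 150 * 506.1902
= 75929

75929 XP


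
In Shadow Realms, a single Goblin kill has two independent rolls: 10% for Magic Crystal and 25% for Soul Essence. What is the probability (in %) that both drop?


For independent events, P(both) = P(A) * P(B)
= 10% * 25%
= 250 / 100 %
= 2.5%

2.5%


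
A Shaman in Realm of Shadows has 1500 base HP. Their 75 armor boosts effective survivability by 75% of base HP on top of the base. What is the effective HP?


EHP = 1500 * (1 + 75/100)
= 1500 * (1 + 0.75)
= 1500 * 1.75
= 2625.0

2625.0 EHP


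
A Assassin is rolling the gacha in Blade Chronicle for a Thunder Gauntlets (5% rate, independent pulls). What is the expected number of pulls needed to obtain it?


Expected pulls for a geometric distribution = 1/p = 100 / rate%
= 100 / 5
= 20.0

20.0 pulls


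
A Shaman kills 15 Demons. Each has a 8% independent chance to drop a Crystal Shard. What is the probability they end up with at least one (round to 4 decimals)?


P(at least one) = 1 - P(none) = 1 - (1-p)^n
p = 8/100 = 0.08
1 - p = 0.92
(1 - p)^15 = 0.92^15 = 0.286297
P(at least one) = 1 - 0.286297 = 0.7137

0.7137


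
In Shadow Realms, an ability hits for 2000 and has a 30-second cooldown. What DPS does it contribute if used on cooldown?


DPS = damage / cooldown
= 2000 / 30
= 66.67

66.67 DPS


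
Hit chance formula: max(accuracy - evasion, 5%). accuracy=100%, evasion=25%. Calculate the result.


accuracy - evasion = 100 - 25 = 75
Apply floor: max(75, 5) = 75
Hit chance = 75%

75%


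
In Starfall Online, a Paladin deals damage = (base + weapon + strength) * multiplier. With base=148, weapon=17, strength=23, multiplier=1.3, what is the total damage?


Sum base + weapon + str = 148 + 17 + 23 = 188
Multiply by 1.3:
188 * 1.3 = 244.4

244.4 damage


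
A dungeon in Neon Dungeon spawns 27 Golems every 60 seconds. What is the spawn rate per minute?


Spawns per minute = count * (60 / interval)
= 27 * (60 / 60)
= 27 * 1.0
= 27.0

27.0 per minute


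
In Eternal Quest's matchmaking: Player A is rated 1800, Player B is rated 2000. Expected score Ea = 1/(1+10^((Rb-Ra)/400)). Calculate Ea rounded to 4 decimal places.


Elo expected score: Ea = 1/(1 + 10^((Rb-Ra)/400))
Rb - Ra = 2000 - 1800 = 200
(Rb-Ra)/400 = 200/400 = 0.5
10^0.5 = 3.162278
Ea = 1/(1 + 3.162278) = 1/4.162278 = 0.2403

0.2403


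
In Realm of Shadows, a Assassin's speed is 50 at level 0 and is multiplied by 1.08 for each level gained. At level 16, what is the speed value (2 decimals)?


value = base * growth^level
= 50 * 1.08^16
= 50 * 3.425943
= 171.30

171.30 speed


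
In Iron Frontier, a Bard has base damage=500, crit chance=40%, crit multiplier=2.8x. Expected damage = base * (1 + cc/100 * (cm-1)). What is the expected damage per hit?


E[dmg] = base * (1 + crit_chance * (crit_mult - 1))
cc as decimal = 40/100 = 0.4
cm - 1 = 2.8 - 1 = 1.8
Bonus factor = 0.4 * 1.8 = 0.72
Total multiplier = 1 + 0.72 = 1.72
Expected damage = 500 * 1.72 = 860.00

860.00 damage


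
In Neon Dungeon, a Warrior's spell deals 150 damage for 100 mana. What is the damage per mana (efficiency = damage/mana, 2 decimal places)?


Efficiency = damage / mana
= 150 / 100
= 1.50

1.50 dmg/mana


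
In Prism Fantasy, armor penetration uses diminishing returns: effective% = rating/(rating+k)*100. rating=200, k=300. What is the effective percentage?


effective% = rating / (rating + k) * 100
= 200 / (200 + 300) * 100
= 200 / 500 * 100
= 0.4 * 100
= 40.00%

40.00%


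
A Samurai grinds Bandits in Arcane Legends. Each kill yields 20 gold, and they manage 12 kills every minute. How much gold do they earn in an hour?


Gold per minute = 20 * 12 = 240
Gold per hour = 240 * 60 = 14400

14400 gold/hour


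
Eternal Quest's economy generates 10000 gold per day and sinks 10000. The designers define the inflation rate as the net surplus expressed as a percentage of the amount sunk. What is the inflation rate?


Net gold = 10000 - 10000 = 0
Inflation rate = net / sunk * 100 = 0 / 10000 * 100
= 0.0 * 100
= 0.00%

0.00%


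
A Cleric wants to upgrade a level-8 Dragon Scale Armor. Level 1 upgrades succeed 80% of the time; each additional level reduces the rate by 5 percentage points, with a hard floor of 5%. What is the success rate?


raw_rate = 80 - 5 * (8 - 1)
= 80 - 5 * 7
= 80 - 35
= 45
Apply floor: max(45, 5) = 45%

45%


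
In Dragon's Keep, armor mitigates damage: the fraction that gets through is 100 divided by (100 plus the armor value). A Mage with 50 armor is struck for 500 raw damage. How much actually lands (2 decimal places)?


actual = 500 * 100 / (100 + 50)
= 500 * 100 / 150
= 50000 / 150
= 333.33

333.33 damage


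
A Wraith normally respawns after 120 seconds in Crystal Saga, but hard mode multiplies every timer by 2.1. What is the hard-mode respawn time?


Respawn time = base * multiplier
= 120 * 2.1
= 252.0 seconds

252.0 seconds


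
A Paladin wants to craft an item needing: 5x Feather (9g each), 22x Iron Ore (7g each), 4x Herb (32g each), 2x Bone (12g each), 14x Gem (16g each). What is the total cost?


Cost breakdown:
  Feather: 5 * 9 = 45
  Iron Ore: 22 * 7 = 154
  Herb: 4 * 32 = 128
  Bone: 2 * 12 = 24
  Gem: 14 * 16 = 224
Total = 45 + 154 + 128 + 24 + 224 = 575

575 gold


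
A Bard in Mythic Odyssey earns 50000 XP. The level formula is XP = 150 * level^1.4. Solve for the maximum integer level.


XP = 150 * level^1.4, so level = (XP / 150)^(1/1.4)
= (50000 / 150)^(1/1.4)
= 333.3333^0.7143
= 63.3952
Floor: level = 63

level 63


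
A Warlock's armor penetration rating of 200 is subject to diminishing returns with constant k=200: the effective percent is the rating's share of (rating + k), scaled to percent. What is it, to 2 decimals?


effective% = rating / (rating + k) * 100
= 200 / (200 + 200) * 100
= 200 / 400 * 100
= 0.5 * 100
= 50.00%

50.00%


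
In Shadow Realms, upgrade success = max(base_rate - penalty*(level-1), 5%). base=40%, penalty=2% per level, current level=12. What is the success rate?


raw_rate = 40 - 2 * (12 - 1)
= 40 - 2 * 11
= 40 - 22
= 18
Apply floor: max(18, 5) = 18%

18%


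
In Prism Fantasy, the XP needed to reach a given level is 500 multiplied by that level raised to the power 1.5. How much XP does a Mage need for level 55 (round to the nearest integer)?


XP = 500 * level^1.5
Substitute level = 55:
XP = 500 * 55^1.5
= 500 * 407.8909
= 203945

203945 XP


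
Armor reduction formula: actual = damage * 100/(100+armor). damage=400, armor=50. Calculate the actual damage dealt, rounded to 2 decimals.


actual = 400 * 100 / (100 + 50)
= 400 * 100 / 150
= 40000 / 150
= 266.67

266.67 damage


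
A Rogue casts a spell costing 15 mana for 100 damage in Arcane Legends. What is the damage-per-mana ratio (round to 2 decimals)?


Efficiency = damage / mana
= 100 / 15
= 6.67

6.67 dmg/mana


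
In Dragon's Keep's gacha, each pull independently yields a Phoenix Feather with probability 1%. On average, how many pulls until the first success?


Expected pulls for a geometric distribution = 1/p = 100 / rate%
= 100 / 1
= 100.0

100.0 pulls


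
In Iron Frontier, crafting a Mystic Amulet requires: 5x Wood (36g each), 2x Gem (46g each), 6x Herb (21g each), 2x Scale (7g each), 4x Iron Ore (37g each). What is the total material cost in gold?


Cost breakdown:
  Wood: 5 * 36 = 180
  Gem: 2 * 46 = 92
  Herb: 6 * 21 = 126
  Scale: 2 * 7 = 14
  Iron Ore: 4 * 37 = 148
Total = 180 + 92 + 126 + 14 + 148 = 560

560 gold


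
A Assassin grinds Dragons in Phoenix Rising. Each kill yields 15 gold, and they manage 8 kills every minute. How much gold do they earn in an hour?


Gold per minute = 15 * 8 = 120
Gold per hour = 120 * 60 = 7200

7200 gold/hour


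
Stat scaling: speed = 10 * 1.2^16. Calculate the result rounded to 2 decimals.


value = base * growth^level
= 10 * 1.2^16
= 10 * 18.488426
= 184.88

184.88 speed


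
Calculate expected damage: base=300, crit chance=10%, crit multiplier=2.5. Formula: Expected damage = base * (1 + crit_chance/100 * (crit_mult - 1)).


E[dmg] = base * (1 + crit_chance * (crit_mult - 1))
cc as decimal = 10/100 = 0.1
cm - 1 = 2.5 - 1 = 1.5
Bonus factor = 0.1 * 1.5 = 0.15
Total multiplier = 1 + 0.15 = 1.15
Expected damage = 300 * 1.15 = 345.00

345.00 damage


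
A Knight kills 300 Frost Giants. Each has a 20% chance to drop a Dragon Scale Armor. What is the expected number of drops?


Expected drops = kills * (drop_rate / 100)
= 300 * (20 / 100)
= 300 * 0.2
= 60.0

60.0 drops


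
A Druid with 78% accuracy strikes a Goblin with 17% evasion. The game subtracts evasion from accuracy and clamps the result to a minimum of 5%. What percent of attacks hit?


accuracy - evasion = 78 - 17 = 61
Apply floor: max(61, 5) = 61
Hit chance = 61%

61%


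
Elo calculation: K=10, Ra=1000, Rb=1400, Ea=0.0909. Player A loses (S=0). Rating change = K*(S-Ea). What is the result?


Elo update: delta = K * (S - Ea), where S = 0 (loses)
S - Ea = 0 - 0.0909 = -0.0909
Rating change = 10 * -0.0909
= -0.91

-0.91 rating points


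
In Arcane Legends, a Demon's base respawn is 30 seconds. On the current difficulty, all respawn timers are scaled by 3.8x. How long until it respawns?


Respawn time = base * multiplier
= 30 * 3.8
= 114.0 seconds

114.0 seconds


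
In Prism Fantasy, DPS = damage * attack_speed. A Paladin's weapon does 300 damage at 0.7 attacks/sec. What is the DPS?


DPS = damage * attack_speed
= 300 * 0.7
= 210.0

210.0 DPS


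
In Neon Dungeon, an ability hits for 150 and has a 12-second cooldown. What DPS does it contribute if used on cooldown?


DPS = damage / cooldown
= 150 / 12
= 12.50

12.50 DPS


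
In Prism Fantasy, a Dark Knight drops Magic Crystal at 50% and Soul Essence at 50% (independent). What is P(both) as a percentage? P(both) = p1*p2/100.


For independent events, P(both) = P(A) * P(B)
= 50% * 50%
= 2500 / 100 %
= 25.0%

25.0%


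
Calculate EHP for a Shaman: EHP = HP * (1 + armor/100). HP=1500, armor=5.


EHP = 1500 * (1 + 5/100)
= 1500 * (1 + 0.05)
= 1500 * 1.05
= 1575.0

1575.0 EHP


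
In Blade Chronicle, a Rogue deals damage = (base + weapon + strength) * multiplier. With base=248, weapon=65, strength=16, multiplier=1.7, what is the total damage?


Sum base + weapon + str = 248 + 65 + 16 = 329
Multiply by 1.7:
329 * 1.7 = 559.3

559.3 damage


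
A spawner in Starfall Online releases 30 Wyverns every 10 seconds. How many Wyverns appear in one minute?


Spawns per minute = count * (60 / interval)
= 30 * (60 / 10)
= 30 * 6.0
= 180.0

180.0 per minute


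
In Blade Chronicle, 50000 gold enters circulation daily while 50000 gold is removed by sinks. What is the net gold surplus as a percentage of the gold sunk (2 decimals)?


Net gold = 50000 - 50000 = 0
Inflation rate = net / sunk * 100 = 0 / 50000 * 100
= 0.0 * 100
= 0.00%

0.00%


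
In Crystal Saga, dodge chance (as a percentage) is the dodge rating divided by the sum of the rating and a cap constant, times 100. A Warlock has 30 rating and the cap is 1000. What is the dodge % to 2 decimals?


dodge% = 30 / (30 + 1000) * 100
= 30 / 1030 * 100
= 0.029126 * 100
= 2.91%

2.91%


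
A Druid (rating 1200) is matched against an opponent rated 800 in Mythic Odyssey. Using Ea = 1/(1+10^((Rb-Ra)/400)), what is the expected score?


Elo expected score: Ea = 1/(1 + 10^((Rb-Ra)/400))
Rb - Ra = 800 - 1200 = -400
(Rb-Ra)/400 = -400/400 = -1.0
10^-1.0 = 0.1
Ea = 1/(1 + 0.1) = 1/1.1 = 0.9091

0.9091


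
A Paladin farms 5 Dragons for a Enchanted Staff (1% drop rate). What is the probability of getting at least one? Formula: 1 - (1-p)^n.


P(at least one) = 1 - P(none) = 1 - (1-p)^n
p = 1/100 = 0.01
1 - p = 0.99
(1 - p)^5 = 0.99^5 = 0.950990
P(at least one) = 1 - 0.950990 = 0.0490

0.0490


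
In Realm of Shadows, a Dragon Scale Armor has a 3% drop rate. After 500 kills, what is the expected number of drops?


Expected drops = kills * (drop_rate / 100)
= 500 * (3 / 100)
= 500 * 0.03
= 15.0

15.0 drops


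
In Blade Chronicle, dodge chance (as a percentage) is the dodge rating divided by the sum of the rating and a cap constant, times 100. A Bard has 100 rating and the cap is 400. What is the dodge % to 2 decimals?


dodge% = 100 / (100 + 400) * 100
= 100 / 500 * 100
= 0.2 * 100
= 20.00%

20.00%


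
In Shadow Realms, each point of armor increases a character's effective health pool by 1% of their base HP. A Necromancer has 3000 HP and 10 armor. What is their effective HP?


EHP = 3000 * (1 + 10/100)
= 3000 * (1 + 0.1)
= 3000 * 1.1
= 3300.0

3300.0 EHP


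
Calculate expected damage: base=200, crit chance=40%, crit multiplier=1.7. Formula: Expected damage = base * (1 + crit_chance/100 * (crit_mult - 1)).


E[dmg] = base * (1 + crit_chance * (crit_mult - 1))
cc as decimal = 40/100 = 0.4
cm - 1 = 1.7 - 1 = 0.7
Bonus factor = 0.4 * 0.7 = 0.28
Total multiplier = 1 + 0.28 = 1.28
Expected damage = 200 * 1.28 = 256.00

256.00 damage


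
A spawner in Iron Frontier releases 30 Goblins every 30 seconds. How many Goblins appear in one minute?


Spawns per minute = count * (60 / interval)
= 30 * (60 / 30)
= 30 * 2.0
= 60.0

60.0 per minute


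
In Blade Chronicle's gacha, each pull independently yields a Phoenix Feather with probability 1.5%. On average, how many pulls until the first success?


Expected pulls for a geometric distribution = 1/p = 100 / rate%
= 100 / 1.5
= 66.67

66.67 pulls


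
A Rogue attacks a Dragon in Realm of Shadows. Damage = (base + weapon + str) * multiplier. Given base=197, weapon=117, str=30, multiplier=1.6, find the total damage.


Sum base + weapon + str = 197 + 117 + 30 = 344
Multiply by 1.6:
344 * 1.6 = 550.4

550.4 damage


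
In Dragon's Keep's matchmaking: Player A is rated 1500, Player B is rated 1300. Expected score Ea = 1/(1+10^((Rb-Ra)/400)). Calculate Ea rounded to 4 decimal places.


Elo expected score: Ea = 1/(1 + 10^((Rb-Ra)/400))
Rb - Ra = 1300 - 1500 = -200
(Rb-Ra)/400 = -200/400 = -0.5
10^-0.5 = 0.316228
Ea = 1/(1 + 0.316228) = 1/1.316228 = 0.7597

0.7597


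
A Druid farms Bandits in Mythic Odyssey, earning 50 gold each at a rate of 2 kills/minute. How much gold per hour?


Gold per minute = 50 * 2 = 100
Gold per hour = 100 * 60 = 6000

6000 gold/hour


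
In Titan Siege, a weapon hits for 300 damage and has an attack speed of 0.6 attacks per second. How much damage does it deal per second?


DPS = damage * attack_speed
= 300 * 0.6
= 180.0

180.0 DPS


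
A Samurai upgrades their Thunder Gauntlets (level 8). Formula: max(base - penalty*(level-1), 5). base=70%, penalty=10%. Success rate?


raw_rate = 70 - 10 * (8 - 1)
= 70 - 10 * 7
= 70 - 70
= 0
Apply floor: max(0, 5) = 5%

5%


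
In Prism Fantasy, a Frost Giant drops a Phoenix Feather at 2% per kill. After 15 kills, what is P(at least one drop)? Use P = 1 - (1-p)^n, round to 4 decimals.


P(at least one) = 1 - P(none) = 1 - (1-p)^n
p = 2/100 = 0.02
1 - p = 0.98
(1 - p)^15 = 0.98^15 = 0.738569
P(at least one) = 1 - 0.738569 = 0.2614

0.2614


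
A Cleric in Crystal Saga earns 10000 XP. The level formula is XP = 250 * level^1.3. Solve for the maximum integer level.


XP = 250 * level^1.3, so level = (XP / 250)^(1/1.3)
= (10000 / 250)^(1/1.3)
= 40.0^0.7692
= 17.0747
Floor: level = 17

level 17


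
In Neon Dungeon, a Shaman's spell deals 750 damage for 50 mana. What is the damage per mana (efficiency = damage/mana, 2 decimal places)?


Efficiency = damage / mana
= 750 / 50
= 15.00

15.00 dmg/mana


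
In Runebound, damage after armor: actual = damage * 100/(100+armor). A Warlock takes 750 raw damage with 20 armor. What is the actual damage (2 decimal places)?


actual = 750 * 100 / (100 + 20)
= 750 * 100 / 120
= 75000 / 120
= 625.00

625.00 damage


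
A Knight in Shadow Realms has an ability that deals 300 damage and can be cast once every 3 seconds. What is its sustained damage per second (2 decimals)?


DPS = damage / cooldown
= 300 / 3
= 100.00

100.00 DPS


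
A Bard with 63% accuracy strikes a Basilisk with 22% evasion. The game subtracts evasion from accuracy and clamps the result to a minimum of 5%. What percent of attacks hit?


accuracy - evasion = 63 - 22 = 41
Apply floor: max(41, 5) = 41
Hit chance = 41%

41%


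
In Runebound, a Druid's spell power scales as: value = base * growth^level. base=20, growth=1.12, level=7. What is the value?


value = base * growth^level
= 20 * 1.12^7
= 20 * 2.210681
= 44.21

44.21 spell power


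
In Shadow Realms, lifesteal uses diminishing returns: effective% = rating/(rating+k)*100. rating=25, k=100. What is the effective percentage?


effective% = rating / (rating + k) * 100
= 25 / (25 + 100) * 100
= 25 / 125 * 100
= 0.2 * 100
= 20.00%

20.00%


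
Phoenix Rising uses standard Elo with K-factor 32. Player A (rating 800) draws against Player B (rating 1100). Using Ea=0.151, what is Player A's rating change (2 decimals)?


Elo update: delta = K * (S - Ea), where S = 0.5 (draws)
S - Ea = 0.5 - 0.151 = 0.349
Rating change = 32 * 0.349
= 11.17

11.17 rating points


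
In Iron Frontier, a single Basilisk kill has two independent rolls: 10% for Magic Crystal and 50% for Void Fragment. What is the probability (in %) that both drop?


For independent events, P(both) = P(A) * P(B)
= 10% * 50%
= 500 / 100 %
= 5.0%

5.0%


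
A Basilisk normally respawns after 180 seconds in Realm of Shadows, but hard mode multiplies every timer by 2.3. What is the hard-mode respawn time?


Respawn time = base * multiplier
= 180 * 2.3
= 414.0 seconds

414.0 seconds


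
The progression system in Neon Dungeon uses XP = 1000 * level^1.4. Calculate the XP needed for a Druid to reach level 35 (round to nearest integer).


XP = 1000 * level^1.4
Substitute level = 35:
XP = 1000 * 35^1.4
= 1000 * 145.1093
= 145109

145109 XP


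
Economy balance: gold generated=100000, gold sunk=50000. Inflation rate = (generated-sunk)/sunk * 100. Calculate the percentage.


Net gold = 100000 - 50000 = 50000
Inflation rate = net / sunk * 100 = 50000 / 50000 * 100
= 1.0 * 100
= 100.00%

100.00%


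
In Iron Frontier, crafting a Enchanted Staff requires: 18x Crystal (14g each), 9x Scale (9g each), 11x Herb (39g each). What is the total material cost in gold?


Cost breakdown:
  Crystal: 18 * 14 = 252
  Scale: 9 * 9 = 81
  Herb: 11 * 39 = 429
Total = 252 + 81 + 429 = 762

762 gold


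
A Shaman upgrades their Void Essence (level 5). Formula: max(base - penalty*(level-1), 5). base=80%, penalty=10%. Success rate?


raw_rate = 80 - 10 * (5 - 1)
= 80 - 10 * 4
= 80 - 40
= 40
Apply floor: max(40, 5) = 40%

40%


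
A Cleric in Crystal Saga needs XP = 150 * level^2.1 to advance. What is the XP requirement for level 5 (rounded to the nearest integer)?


XP = 150 * level^2.1
Substitute level = 5:
XP = 150 * 5^2.1
= 150 * 29.3655
= 4405

4405 XP


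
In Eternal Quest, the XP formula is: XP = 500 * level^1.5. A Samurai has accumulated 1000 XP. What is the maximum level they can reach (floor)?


XP = 500 * level^1.5, so level = (XP / 500)^(1/1.5)
= (1000 / 500)^(1/1.5)
= 2.0^0.6667
= 1.5874
Floor: level = 1

level 1


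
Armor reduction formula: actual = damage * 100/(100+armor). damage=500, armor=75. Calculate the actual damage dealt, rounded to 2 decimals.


actual = 500 * 100 / (100 + 75)
= 500 * 100 / 175
= 50000 / 175
= 285.71

285.71 damage


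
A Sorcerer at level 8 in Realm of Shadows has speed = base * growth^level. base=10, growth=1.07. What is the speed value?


value = base * growth^level
= 10 * 1.07^8
= 10 * 1.718186
= 17.18

17.18 speed


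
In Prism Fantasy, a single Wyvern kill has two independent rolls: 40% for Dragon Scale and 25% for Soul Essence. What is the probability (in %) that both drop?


For independent events, P(both) = P(A) * P(B)
= 40% * 25%
= 1000 / 100 %
= 10.0%

10.0%


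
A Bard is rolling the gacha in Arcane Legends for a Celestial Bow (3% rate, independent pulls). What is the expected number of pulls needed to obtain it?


Expected pulls for a geometric distribution = 1/p = 100 / rate%
= 100 / 3
= 33.33

33.33 pulls


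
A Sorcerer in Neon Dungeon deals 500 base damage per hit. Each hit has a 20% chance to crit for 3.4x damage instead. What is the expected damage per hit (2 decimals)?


E[dmg] = base * (1 + crit_chance * (crit_mult - 1))
cc as decimal = 20/100 = 0.2
cm - 1 = 3.4 - 1 = 2.4
Bonus factor = 0.2 * 2.4 = 0.48
Total multiplier = 1 + 0.48 = 1.48
Expected damage = 500 * 1.48 = 740.00

740.00 damage


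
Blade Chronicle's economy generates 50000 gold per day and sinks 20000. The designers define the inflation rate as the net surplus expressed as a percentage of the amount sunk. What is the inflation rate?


Net gold = 50000 - 20000 = 30000
Inflation rate = net / sunk * 100 = 30000 / 20000 * 100
= 1.5 * 100
= 150.00%

150.00%


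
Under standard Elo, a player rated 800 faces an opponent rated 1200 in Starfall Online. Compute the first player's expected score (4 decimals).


Elo expected score: Ea = 1/(1 + 10^((Rb-Ra)/400))
Rb - Ra = 1200 - 800 = 400
(Rb-Ra)/400 = 400/400 = 1.0
10^1.0 = 10.0
Ea = 1/(1 + 10.0) = 1/11.0 = 0.0909

0.0909


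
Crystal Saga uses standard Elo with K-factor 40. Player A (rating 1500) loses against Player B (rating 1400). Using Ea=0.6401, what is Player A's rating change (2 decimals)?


Elo update: delta = K * (S - Ea), where S = 0 (loses)
S - Ea = 0 - 0.6401 = -0.6401
Rating change = 40 * -0.6401
= -25.60

-25.60 rating points


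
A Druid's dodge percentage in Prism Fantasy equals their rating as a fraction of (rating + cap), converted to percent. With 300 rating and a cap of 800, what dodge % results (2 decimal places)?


dodge% = 300 / (300 + 800) * 100
= 300 / 1100 * 100
= 0.272727 * 100
= 27.27%

27.27%


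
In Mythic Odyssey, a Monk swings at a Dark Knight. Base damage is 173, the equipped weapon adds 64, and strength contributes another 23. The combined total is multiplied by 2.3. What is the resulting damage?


Sum base + weapon + str = 173 + 64 + 23 = 260
Multiply by 2.3:
260 * 2.3 = 598.0

598.0 damage


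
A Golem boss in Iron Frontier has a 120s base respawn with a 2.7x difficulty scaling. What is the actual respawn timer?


Respawn time = base * multiplier
= 120 * 2.7
= 324.0 seconds

324.0 seconds


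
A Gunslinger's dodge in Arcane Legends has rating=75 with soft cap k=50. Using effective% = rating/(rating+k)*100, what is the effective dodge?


effective% = rating / (rating + k) * 100
= 75 / (75 + 50) * 100
= 75 / 125 * 100
= 0.6 * 100
= 60.00%

60.00%


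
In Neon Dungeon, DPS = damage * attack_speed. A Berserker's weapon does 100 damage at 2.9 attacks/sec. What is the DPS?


DPS = damage * attack_speed
= 100 * 2.9
= 290.0

290.0 DPS


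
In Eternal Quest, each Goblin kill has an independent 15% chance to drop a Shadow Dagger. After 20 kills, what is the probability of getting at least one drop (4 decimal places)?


P(at least one) = 1 - P(none) = 1 - (1-p)^n
p = 15/100 = 0.15
1 - p = 0.85
(1 - p)^20 = 0.85^20 = 0.038760
P(at least one) = 1 - 0.038760 = 0.9612

0.9612


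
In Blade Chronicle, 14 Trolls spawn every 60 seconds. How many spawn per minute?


Spawns per minute = count * (60 / interval)
= 14 * (60 / 60)
= 14 * 1.0
= 14.0

14.0 per minute


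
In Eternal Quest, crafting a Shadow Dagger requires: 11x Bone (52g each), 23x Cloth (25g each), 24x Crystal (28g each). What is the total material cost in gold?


Cost breakdown:
  Bone: 11 * 52 = 572
  Cloth: 23 * 25 = 575
  Crystal: 24 * 28 = 672
Total = 572 + 575 + 672 = 1819

1819 gold


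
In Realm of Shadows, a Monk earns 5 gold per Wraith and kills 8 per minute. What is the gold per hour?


Gold per minute = 5 * 8 = 40
Gold per hour = 40 * 60 = 2400

2400 gold/hour


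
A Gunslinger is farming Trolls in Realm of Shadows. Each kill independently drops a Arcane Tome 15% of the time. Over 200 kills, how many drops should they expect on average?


Expected drops = kills * (drop_rate / 100)
= 200 * (15 / 100)
= 200 * 0.15
= 30.0

30.0 drops


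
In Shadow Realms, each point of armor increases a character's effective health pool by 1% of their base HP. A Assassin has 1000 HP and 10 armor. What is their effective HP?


EHP = 1000 * (1 + 10/100)
= 1000 * (1 + 0.1)
= 1000 * 1.1
= 1100.0

1100.0 EHP


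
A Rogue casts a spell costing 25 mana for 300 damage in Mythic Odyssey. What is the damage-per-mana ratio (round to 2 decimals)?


Efficiency = damage / mana
= 300 / 25
= 12.00

12.00 dmg/mana


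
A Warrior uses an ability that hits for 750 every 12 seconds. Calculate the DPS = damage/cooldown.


DPS = damage / cooldown
= 750 / 12
= 62.50

62.50 DPS


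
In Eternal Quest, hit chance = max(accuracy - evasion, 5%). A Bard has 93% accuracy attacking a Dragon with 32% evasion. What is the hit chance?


accuracy - evasion = 93 - 32 = 61
Apply floor: max(61, 5) = 61
Hit chance = 61%

61%


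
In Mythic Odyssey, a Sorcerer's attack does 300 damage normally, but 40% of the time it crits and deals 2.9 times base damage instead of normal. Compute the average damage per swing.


E[dmg] = base * (1 + crit_chance * (crit_mult - 1))
cc as decimal = 40/100 = 0.4
cm - 1 = 2.9 - 1 = 1.9
Bonus factor = 0.4 * 1.9 = 0.76
Total multiplier = 1 + 0.76 = 1.76
Expected damage = 300 * 1.76 = 528.00

528.00 damage


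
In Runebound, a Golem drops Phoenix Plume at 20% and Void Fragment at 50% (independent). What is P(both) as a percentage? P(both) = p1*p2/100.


For independent events, P(both) = P(A) * P(B)
= 20% * 50%
= 1000 / 100 %
= 10.0%

10.0%


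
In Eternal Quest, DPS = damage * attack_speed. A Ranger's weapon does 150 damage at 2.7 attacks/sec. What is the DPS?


DPS = damage * attack_speed
= 150 * 2.7
= 405.0

405.0 DPS


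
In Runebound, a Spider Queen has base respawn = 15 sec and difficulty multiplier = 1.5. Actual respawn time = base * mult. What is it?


Respawn time = base * multiplier
= 15 * 1.5
= 22.5 seconds

22.5 seconds


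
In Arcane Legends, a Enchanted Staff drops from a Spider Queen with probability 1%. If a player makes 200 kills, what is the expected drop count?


Expected drops = kills * (drop_rate / 100)
= 200 * (1 / 100)
= 200 * 0.01
= 2.0

2.0 drops


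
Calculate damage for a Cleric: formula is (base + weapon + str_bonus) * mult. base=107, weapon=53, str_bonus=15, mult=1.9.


Sum base + weapon + str = 107 + 53 + 15 = 175
Multiply by 1.9:
175 * 1.9 = 332.5

332.5 damage


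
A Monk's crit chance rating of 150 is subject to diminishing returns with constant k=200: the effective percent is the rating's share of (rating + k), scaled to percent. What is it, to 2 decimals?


effective% = rating / (rating + k) * 100
= 150 / (150 + 200) * 100
= 150 / 350 * 100
= 0.428571 * 100
= 42.86%

42.86%


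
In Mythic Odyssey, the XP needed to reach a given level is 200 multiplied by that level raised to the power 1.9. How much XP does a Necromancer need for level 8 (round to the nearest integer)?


XP = 200 * level^1.9
Substitute level = 8:
XP = 200 * 8^1.9
= 200 * 51.9842
= 10397

10397 XP


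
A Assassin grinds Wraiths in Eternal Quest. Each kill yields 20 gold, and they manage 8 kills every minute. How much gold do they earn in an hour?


Gold per minute = 20 * 8 = 160
Gold per hour = 160 * 60 = 9600

9600 gold/hour


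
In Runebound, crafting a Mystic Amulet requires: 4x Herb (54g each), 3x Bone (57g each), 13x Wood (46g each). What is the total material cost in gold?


Cost breakdown:
  Herb: 4 * 54 = 216
  Bone: 3 * 57 = 171
  Wood: 13 * 46 = 598
Total = 216 + 171 + 598 = 985

985 gold


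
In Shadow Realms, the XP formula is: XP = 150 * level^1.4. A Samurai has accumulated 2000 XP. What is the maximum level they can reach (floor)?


XP = 150 * level^1.4, so level = (XP / 150)^(1/1.4)
= (2000 / 150)^(1/1.4)
= 13.3333^0.7143
= 6.361
Floor: level = 6

level 6


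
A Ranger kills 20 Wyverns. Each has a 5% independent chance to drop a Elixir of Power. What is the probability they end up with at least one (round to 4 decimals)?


P(at least one) = 1 - P(none) = 1 - (1-p)^n
p = 5/100 = 0.05
1 - p = 0.95
(1 - p)^20 = 0.95^20 = 0.358486
P(at least one) = 1 - 0.358486 = 0.6415

0.6415


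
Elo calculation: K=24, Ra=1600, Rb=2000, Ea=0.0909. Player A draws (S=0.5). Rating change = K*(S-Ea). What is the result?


Elo update: delta = K * (S - Ea), where S = 0.5 (draws)
S - Ea = 0.5 - 0.0909 = 0.4091
Rating change = 24 * 0.4091
= 9.82

9.82 rating points


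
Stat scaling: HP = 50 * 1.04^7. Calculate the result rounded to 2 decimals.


value = base * growth^level
= 50 * 1.04^7
= 50 * 1.315932
= 65.80

65.80 HP


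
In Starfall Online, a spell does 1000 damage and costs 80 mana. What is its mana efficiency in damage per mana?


Efficiency = damage / mana
= 1000 / 80
= 12.50

12.50 dmg/mana


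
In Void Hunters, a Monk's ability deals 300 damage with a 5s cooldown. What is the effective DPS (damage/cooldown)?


DPS = damage / cooldown
= 300 / 5
= 60.00

60.00 DPS


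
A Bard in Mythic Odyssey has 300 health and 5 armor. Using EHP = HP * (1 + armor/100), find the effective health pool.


EHP = 300 * (1 + 5/100)
= 300 * (1 + 0.05)
= 300 * 1.05
= 315.0

315.0 EHP


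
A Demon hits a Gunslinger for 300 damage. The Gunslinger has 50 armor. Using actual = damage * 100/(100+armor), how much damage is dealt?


actual = 300 * 100 / (100 + 50)
= 300 * 100 / 150
= 30000 / 150
= 200.00

200.00 damage


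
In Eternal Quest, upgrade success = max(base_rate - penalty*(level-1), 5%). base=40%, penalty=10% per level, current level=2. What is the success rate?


raw_rate = 40 - 10 * (2 - 1)
= 40 - 10 * 1
= 40 - 10
= 30
Apply floor: max(30, 5) = 30%

30%


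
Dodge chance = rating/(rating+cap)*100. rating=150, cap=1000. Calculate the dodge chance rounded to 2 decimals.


dodge% = 150 / (150 + 1000) * 100
= 150 / 1150 * 100
= 0.130435 * 100
= 13.04%

13.04%


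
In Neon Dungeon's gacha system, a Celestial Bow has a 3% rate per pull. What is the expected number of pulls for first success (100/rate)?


Expected pulls for a geometric distribution = 1/p = 100 / rate%
= 100 / 3
= 33.33

33.33 pulls


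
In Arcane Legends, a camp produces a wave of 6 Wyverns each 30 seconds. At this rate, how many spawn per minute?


Spawns per minute = count * (60 / interval)
= 6 * (60 / 30)
= 6 * 2.0
= 12.0

12.0 per minute


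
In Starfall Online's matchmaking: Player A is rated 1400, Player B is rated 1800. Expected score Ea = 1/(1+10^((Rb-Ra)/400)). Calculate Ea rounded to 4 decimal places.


Elo expected score: Ea = 1/(1 + 10^((Rb-Ra)/400))
Rb - Ra = 1800 - 1400 = 400
(Rb-Ra)/400 = 400/400 = 1.0
10^1.0 = 10.0
Ea = 1/(1 + 10.0) = 1/11.0 = 0.0909

0.0909


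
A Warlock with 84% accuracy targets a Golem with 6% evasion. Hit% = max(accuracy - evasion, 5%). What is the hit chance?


accuracy - evasion = 84 - 6 = 78
Apply floor: max(78, 5) = 78
Hit chance = 78%

78%


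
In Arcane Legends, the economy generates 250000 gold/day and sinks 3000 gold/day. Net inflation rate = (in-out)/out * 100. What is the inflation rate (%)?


Net gold = 250000 - 3000 = 247000
Inflation rate = net / sunk * 100 = 247000 / 3000 * 100
= 82.333333 * 100
= 8233.33%

8233.33%


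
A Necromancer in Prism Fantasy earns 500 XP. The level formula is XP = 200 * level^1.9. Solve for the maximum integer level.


XP = 200 * level^1.9, so level = (XP / 200)^(1/1.9)
= (500 / 200)^(1/1.9)
= 2.5^0.5263
= 1.6197
Floor: level = 1

level 1


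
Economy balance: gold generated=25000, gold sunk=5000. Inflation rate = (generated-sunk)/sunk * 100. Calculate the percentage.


Net gold = 25000 - 5000 = 20000
Inflation rate = net / sunk * 100 = 20000 / 5000 * 100
= 4.0 * 100
= 400.00%

400.00%


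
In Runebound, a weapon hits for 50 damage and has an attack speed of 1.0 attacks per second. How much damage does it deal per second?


DPS = damage * attack_speed
= 50 * 1.0
= 50.0

50.0 DPS


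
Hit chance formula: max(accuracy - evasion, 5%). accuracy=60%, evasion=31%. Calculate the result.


accuracy - evasion = 60 - 31 = 29
Apply floor: max(29, 5) = 29
Hit chance = 29%

29%


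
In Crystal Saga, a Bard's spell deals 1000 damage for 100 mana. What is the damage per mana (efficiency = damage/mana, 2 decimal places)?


Efficiency = damage / mana
= 1000 / 100
= 10.00

10.00 dmg/mana


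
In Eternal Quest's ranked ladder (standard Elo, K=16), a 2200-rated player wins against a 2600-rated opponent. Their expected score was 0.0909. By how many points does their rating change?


Elo update: delta = K * (S - Ea), where S = 1 (wins)
S - Ea = 1 - 0.0909 = 0.9091
Rating change = 16 * 0.9091
= 14.55

14.55 rating points


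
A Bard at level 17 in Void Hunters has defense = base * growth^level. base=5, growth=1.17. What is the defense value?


value = base * growth^level
= 5 * 1.17^17
= 5 * 14.426456
= 72.13

72.13 defense


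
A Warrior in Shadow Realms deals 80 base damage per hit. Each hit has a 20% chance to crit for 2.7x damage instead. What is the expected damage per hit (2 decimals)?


E[dmg] = base * (1 + crit_chance * (crit_mult - 1))
cc as decimal = 20/100 = 0.2
cm - 1 = 2.7 - 1 = 1.7
Bonus factor = 0.2 * 1.7 = 0.34
Total multiplier = 1 + 0.34 = 1.34
Expected damage = 80 * 1.34 = 107.20

107.20 damage


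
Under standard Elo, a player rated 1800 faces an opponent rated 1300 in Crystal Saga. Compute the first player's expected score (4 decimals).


Elo expected score: Ea = 1/(1 + 10^((Rb-Ra)/400))
Rb - Ra = 1300 - 1800 = -500
(Rb-Ra)/400 = -500/400 = -1.25
10^-1.25 = 0.056234
Ea = 1/(1 + 0.056234) = 1/1.056234 = 0.9468

0.9468


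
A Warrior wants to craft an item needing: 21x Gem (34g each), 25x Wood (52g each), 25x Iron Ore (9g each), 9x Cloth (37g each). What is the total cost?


Cost breakdown:
  Gem: 21 * 34 = 714
  Wood: 25 * 52 = 1300
  Iron Ore: 25 * 9 = 225
  Cloth: 9 * 37 = 333
Total = 714 + 1300 + 225 + 333 = 2572

2572 gold
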